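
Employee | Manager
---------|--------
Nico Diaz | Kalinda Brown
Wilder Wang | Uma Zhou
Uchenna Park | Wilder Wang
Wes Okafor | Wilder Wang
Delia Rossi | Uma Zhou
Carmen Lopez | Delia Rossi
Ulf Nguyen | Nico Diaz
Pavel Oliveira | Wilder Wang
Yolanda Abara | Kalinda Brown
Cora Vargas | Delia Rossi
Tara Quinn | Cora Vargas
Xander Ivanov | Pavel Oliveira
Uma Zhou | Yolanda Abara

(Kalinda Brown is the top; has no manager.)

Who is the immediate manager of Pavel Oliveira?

Wilder Wang

Pavel Oliveira reports directly to Wilder Wang.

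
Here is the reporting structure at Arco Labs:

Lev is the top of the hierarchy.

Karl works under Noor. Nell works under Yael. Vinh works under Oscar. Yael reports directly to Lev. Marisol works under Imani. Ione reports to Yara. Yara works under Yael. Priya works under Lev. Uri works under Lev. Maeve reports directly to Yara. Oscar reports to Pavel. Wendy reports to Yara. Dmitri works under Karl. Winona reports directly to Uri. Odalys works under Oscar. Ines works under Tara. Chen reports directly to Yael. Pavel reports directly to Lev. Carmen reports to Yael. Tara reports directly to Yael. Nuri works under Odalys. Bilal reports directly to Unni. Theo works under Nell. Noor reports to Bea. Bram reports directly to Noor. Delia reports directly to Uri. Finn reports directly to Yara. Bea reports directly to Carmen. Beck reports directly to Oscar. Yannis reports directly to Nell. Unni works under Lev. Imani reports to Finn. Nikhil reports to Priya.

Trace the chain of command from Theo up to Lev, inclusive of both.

Theo -> Nell -> Yael -> Lev

Theo reports to Nell. Nell reports to Yael. Yael reports to Lev. Lev is at the top.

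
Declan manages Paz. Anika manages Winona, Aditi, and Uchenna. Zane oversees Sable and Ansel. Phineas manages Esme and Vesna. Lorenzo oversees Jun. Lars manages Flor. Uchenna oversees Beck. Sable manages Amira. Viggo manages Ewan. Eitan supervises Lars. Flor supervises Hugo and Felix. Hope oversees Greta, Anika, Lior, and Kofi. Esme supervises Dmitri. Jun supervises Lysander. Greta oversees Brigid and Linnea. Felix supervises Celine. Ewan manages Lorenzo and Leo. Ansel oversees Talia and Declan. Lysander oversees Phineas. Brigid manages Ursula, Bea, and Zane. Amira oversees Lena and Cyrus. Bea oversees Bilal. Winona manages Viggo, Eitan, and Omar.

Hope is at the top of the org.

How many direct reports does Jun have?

1

Jun directly manages Lysander. That is 1 direct report.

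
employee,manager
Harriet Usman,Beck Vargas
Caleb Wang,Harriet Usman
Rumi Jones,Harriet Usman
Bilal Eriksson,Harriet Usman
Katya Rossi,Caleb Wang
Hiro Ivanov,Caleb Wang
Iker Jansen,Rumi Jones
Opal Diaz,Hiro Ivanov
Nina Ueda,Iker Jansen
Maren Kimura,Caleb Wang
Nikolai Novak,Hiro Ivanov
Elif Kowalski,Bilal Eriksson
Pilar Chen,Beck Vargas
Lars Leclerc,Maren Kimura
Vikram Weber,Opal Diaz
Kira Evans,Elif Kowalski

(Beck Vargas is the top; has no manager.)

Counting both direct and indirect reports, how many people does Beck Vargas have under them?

Beck Vargas directly manages Harriet Usman, Pilar Chen. Under Harriet Usman: Bilal Eriksson, Elif Kowalski, Kira Evans, Rumi Jones, Iker Jansen, Nina Ueda, Caleb Wang, Maren Kimura, Lars Leclerc, Hiro Ivanov, Nikolai Novak, Opal Diaz, Vikram Weber, Katya Rossi (14). Pilar Chen has no reports. So Beck Vargas's organization is 2 direct reports plus everyone under them: 15 + 1 = 16.

16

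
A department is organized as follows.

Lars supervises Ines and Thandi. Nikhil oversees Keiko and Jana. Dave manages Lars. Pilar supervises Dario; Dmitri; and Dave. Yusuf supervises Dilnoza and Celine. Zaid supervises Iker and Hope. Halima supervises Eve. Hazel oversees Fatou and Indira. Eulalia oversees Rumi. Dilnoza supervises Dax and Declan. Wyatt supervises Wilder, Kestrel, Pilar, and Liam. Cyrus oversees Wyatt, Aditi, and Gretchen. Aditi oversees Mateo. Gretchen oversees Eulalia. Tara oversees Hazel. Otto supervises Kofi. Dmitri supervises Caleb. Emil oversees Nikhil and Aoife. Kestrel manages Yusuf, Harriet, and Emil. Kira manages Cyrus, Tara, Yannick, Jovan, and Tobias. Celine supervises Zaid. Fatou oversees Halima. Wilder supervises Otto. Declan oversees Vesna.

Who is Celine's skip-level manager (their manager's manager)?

Kestrel

Celine reports to Yusuf, and Yusuf reports to Kestrel. So Celine's skip-level manager is Kestrel.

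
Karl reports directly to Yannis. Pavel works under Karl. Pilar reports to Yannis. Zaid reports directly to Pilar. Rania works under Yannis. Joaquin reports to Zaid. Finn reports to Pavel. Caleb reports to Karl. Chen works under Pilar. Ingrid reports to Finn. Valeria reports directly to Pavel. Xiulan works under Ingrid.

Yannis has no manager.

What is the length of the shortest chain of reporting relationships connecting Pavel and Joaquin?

Pavel is 2 levels below Yannis, and Joaquin is 3 levels below Yannis (their lowest common manager). The shortest path runs up from Pavel to Yannis and back down to Joaquin: 2 + 3 = 5 links.

5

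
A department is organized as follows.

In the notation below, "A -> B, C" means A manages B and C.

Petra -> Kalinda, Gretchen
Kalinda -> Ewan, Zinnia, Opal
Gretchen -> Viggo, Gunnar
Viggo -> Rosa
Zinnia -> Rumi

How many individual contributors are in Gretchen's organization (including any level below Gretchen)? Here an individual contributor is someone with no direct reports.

The people in Gretchen's organization with no one reporting to them are Gunnar, Rosa. That is 2.

2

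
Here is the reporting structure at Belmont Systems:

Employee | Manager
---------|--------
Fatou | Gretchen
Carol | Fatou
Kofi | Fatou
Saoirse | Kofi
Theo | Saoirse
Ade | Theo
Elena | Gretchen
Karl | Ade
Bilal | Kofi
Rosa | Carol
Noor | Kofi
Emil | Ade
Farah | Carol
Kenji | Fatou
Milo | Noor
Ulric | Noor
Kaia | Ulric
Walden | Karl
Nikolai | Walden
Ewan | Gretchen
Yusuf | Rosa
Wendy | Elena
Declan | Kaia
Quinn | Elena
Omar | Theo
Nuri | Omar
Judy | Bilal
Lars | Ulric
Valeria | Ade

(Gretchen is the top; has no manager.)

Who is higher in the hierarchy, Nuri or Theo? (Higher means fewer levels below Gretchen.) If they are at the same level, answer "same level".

Theo

Nuri is 6 levels below Gretchen; Theo is 4. Theo is higher.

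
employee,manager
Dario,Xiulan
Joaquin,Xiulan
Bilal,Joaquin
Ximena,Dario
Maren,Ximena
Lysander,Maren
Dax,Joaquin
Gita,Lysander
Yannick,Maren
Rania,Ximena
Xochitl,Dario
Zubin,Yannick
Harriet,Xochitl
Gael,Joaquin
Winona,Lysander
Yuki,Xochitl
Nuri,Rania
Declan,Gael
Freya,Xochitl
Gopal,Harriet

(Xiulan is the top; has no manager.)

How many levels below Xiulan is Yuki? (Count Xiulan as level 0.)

3

Chain from Yuki up to Xiulan: Yuki → Xochitl → Dario → Xiulan. That is 3 steps up, so Yuki is 3 levels below Xiulan.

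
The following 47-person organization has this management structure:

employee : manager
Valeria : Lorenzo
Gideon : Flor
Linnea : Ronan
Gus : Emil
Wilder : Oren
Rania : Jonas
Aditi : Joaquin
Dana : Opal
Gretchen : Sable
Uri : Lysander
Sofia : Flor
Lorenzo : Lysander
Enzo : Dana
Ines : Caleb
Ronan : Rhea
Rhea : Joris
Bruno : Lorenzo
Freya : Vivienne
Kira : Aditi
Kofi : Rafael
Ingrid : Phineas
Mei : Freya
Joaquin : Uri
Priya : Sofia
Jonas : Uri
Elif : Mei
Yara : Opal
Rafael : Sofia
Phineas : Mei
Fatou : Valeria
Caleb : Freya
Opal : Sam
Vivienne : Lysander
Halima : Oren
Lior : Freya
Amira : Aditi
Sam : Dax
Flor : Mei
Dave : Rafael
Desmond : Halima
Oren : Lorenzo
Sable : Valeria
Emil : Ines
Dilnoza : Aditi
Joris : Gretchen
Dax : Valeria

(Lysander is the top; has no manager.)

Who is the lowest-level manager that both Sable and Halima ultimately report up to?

Lorenzo

Sable's chain of managers is Valeria, Lorenzo, Lysander. Halima's chain of managers is Oren, Lorenzo, Lysander. The first manager that appears in both chains is Lorenzo.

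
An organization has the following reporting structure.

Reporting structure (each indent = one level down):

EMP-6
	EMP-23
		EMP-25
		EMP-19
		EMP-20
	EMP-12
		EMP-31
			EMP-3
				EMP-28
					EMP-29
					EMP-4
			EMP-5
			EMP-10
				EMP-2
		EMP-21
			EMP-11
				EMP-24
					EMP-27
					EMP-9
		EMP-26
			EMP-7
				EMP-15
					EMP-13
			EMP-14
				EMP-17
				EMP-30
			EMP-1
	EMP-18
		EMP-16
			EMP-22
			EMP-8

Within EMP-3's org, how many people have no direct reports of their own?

The people in EMP-3's organization with no one reporting to them are EMP-4, EMP-29. That is 2.

2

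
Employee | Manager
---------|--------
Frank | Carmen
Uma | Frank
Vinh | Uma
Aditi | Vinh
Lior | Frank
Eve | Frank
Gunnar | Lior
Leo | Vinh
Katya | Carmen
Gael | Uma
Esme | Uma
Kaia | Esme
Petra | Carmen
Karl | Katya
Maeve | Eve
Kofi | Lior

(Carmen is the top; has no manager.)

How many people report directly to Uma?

3

Uma directly manages Vinh, Gael, Esme. That is 3 direct reports.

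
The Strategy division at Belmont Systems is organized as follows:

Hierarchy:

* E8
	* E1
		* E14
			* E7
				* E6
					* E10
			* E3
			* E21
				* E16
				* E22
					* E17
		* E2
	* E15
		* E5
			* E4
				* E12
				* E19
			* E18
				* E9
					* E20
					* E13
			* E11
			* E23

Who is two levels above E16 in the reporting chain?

E16 reports to E21, and E21 reports to E14. So E16's skip-level manager is E14.

E14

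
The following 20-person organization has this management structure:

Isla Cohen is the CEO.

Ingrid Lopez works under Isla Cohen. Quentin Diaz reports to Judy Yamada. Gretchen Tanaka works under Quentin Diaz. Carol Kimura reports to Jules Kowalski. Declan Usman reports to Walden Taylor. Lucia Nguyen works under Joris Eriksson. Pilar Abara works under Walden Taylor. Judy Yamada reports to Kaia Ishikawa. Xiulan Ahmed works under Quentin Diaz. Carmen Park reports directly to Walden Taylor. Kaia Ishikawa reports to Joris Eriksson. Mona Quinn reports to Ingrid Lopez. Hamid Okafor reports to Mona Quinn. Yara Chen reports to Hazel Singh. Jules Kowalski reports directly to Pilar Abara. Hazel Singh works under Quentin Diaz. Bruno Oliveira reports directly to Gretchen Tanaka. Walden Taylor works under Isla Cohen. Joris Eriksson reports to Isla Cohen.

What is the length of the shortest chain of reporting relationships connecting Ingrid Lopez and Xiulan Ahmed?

Ingrid Lopez is 1 level below Isla Cohen, and Xiulan Ahmed is 5 levels below Isla Cohen (their lowest common manager). The shortest path runs up from Ingrid Lopez to Isla Cohen and back down to Xiulan Ahmed: 1 + 5 = 6 links.

6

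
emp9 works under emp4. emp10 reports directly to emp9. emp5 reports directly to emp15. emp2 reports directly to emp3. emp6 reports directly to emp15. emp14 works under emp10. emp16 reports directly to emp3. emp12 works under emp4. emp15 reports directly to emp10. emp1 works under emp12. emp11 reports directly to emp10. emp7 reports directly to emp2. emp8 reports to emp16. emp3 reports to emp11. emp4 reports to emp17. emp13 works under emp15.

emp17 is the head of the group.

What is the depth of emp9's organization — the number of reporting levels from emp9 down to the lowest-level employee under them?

The longest chain under emp9 runs emp9 → emp10 → emp11 → emp3 → emp2 → emp7, which is 5 levels below emp9.

5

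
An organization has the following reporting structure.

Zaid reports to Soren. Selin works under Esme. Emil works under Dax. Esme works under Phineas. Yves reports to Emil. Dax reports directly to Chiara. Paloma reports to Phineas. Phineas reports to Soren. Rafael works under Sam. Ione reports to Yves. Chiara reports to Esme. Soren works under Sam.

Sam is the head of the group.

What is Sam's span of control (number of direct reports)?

Sam directly manages Soren, Rafael. That is 2 direct reports.

2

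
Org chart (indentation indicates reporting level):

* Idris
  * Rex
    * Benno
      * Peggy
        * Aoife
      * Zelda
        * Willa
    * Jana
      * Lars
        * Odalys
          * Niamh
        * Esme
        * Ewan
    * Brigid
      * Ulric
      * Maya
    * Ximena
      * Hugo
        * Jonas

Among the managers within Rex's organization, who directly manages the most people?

Direct-report counts within Rex's organization: Rex has 4; Ximena has 1; Hugo has 1; Brigid has 2; Jana has 1; Lars has 3; Odalys has 1; Benno has 2; Zelda has 1; Peggy has 1. The largest is 4, held by Rex.

Rex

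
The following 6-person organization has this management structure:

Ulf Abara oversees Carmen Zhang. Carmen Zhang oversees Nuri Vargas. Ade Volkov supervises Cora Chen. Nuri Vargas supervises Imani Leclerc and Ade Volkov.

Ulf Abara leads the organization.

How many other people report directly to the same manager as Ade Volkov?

1

Ade Volkov reports to Nuri Vargas. Nuri Vargas's other direct reports are Imani Leclerc — 1 peer.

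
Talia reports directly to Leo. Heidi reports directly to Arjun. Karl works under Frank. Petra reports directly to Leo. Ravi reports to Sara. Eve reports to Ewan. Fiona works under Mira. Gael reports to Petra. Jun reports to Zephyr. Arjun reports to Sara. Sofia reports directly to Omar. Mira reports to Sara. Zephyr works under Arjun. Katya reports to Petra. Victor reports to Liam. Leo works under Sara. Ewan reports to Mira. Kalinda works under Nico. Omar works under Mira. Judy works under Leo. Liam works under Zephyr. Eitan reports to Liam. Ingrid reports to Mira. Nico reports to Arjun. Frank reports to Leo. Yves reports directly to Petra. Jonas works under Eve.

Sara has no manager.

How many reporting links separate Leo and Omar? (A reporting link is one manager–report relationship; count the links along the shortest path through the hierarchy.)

3

Leo is 1 level below Sara, and Omar is 2 levels below Sara (their lowest common manager). The shortest path runs up from Leo to Sara and back down to Omar: 1 + 2 = 3 links.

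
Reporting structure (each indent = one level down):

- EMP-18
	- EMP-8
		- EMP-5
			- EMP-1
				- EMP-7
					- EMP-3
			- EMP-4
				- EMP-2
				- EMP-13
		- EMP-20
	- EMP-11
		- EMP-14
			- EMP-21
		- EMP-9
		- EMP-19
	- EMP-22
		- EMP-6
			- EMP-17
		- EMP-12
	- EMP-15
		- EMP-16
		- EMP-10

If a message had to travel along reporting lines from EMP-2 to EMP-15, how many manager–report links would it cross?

5

EMP-2 is 4 levels below EMP-18, and EMP-15 is 1 level below EMP-18 (their lowest common manager). The shortest path runs up from EMP-2 to EMP-18 and back down to EMP-15: 4 + 1 = 5 links.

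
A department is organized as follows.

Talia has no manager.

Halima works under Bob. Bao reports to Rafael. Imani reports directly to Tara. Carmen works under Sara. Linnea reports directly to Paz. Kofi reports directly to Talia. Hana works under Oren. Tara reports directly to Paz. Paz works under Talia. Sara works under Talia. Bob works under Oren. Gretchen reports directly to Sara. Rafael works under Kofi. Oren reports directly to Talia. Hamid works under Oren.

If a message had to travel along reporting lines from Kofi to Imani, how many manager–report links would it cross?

4

Kofi is 1 level below Talia, and Imani is 3 levels below Talia (their lowest common manager). The shortest path runs up from Kofi to Talia and back down to Imani: 1 + 3 = 4 links.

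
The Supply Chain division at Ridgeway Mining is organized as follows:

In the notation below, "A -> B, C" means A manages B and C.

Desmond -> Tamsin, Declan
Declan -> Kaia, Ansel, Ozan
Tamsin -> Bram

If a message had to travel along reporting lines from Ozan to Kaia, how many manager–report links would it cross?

2

Ozan is 1 level below Declan, and Kaia is 1 level below Declan (their lowest common manager). The shortest path runs up from Ozan to Declan and back down to Kaia: 1 + 1 = 2 links.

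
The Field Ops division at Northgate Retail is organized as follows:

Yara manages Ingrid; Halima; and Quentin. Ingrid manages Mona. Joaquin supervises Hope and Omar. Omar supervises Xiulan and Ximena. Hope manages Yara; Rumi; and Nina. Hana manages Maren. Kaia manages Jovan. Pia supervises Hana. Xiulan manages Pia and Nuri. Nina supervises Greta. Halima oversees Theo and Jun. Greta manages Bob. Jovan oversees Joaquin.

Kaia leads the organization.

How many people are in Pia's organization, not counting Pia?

2

Pia directly manages Hana. Under Hana: Maren (1). That's 2 in total.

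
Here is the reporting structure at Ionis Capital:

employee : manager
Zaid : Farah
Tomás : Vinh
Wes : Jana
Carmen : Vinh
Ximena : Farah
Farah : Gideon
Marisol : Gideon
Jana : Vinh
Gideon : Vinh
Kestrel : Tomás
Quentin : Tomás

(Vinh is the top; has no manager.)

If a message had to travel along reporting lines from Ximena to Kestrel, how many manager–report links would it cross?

Ximena is 3 levels below Vinh, and Kestrel is 2 levels below Vinh (their lowest common manager). The shortest path runs up from Ximena to Vinh and back down to Kestrel: 3 + 2 = 5 links.

5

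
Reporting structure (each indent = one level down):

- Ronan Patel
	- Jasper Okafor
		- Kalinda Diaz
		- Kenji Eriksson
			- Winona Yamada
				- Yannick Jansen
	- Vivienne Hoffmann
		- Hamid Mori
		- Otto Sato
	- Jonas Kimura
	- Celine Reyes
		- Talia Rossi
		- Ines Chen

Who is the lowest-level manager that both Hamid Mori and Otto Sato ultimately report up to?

Hamid Mori's chain of managers is Vivienne Hoffmann, Ronan Patel. Otto Sato's chain of managers is Vivienne Hoffmann, Ronan Patel. The first manager that appears in both chains is Vivienne Hoffmann.

Vivienne Hoffmann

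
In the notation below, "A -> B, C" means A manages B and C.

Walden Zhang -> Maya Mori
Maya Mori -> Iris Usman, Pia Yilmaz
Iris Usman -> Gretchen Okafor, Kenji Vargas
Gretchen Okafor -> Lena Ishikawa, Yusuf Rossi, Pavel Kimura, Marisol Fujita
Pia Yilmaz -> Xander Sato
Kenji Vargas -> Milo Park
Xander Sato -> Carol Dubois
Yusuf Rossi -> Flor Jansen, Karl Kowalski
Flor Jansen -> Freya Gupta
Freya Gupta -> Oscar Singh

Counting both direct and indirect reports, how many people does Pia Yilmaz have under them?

2

Pia Yilmaz directly manages Xander Sato. Under Xander Sato: Carol Dubois (1). That's 2 in total.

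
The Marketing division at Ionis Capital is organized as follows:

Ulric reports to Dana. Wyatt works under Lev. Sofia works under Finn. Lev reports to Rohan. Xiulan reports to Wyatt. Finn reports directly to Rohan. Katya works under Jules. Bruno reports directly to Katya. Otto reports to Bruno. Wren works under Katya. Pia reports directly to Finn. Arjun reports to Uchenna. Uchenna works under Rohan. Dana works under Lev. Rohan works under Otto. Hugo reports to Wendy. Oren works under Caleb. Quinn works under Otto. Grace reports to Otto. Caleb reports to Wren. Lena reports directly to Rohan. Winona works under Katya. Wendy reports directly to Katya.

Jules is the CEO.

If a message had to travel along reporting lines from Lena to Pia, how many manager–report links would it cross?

Lena is 1 level below Rohan, and Pia is 2 levels below Rohan (their lowest common manager). The shortest path runs up from Lena to Rohan and back down to Pia: 1 + 2 = 3 links.

3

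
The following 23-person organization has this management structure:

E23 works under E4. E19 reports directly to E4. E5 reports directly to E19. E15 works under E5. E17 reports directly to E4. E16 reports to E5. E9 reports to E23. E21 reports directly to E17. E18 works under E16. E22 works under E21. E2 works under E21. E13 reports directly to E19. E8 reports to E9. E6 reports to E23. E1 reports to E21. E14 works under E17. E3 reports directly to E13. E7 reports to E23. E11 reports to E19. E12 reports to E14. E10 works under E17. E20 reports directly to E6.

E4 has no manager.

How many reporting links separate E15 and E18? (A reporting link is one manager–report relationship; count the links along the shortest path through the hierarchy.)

E15 is 1 level below E5, and E18 is 2 levels below E5 (their lowest common manager). The shortest path runs up from E15 to E5 and back down to E18: 1 + 2 = 3 links.

3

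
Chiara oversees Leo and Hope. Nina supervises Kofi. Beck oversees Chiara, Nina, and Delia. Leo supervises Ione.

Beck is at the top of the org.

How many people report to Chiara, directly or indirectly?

3

Chiara directly manages Leo, Hope. Under Leo: Ione (1). Hope has no reports. So Chiara's organization is 2 direct reports plus everyone under them: 2 + 1 = 3.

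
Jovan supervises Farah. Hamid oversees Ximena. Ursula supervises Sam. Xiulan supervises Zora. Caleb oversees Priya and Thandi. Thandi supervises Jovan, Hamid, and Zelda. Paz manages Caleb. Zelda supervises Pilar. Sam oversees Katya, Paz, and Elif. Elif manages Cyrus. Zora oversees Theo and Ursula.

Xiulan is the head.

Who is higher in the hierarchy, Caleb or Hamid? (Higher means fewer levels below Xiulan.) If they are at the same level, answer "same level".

Caleb

Caleb is 5 levels below Xiulan; Hamid is 7. Caleb is higher.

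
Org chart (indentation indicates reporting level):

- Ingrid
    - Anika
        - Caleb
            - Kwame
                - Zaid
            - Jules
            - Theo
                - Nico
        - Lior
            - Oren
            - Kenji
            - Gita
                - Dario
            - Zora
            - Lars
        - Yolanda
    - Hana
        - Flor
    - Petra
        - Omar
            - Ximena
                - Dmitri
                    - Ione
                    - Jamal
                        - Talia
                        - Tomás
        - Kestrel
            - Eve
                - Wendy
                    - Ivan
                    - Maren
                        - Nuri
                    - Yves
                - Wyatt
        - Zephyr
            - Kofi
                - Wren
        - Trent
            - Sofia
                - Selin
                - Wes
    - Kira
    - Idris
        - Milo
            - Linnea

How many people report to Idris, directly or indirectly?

2

Idris directly manages Milo. Under Milo: Linnea (1). That's 2 in total.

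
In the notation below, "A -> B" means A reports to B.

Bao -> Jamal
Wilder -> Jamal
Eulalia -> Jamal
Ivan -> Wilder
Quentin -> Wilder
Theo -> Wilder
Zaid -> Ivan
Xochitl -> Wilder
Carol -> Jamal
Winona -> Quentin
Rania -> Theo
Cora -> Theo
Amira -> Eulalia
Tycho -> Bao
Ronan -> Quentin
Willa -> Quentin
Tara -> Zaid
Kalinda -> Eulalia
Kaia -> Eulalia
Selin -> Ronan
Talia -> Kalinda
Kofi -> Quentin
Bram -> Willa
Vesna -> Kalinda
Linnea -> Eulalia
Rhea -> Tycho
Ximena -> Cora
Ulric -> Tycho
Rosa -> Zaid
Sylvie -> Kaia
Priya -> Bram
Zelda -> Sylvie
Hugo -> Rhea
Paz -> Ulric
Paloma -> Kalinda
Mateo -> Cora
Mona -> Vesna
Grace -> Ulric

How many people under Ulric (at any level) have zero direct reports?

The people in Ulric's organization with no one reporting to them are Grace, Paz. That is 2.

2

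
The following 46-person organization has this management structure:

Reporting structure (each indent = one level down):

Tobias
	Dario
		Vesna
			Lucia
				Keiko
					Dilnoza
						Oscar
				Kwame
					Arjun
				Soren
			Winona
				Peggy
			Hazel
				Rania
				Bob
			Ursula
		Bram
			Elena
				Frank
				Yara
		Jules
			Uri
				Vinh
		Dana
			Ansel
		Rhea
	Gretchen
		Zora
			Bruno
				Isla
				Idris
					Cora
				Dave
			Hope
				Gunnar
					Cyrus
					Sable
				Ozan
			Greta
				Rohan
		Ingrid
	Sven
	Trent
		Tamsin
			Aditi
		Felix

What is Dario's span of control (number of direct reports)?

Dario directly manages Vesna, Bram, Jules, Dana, Rhea. That is 5 direct reports.

5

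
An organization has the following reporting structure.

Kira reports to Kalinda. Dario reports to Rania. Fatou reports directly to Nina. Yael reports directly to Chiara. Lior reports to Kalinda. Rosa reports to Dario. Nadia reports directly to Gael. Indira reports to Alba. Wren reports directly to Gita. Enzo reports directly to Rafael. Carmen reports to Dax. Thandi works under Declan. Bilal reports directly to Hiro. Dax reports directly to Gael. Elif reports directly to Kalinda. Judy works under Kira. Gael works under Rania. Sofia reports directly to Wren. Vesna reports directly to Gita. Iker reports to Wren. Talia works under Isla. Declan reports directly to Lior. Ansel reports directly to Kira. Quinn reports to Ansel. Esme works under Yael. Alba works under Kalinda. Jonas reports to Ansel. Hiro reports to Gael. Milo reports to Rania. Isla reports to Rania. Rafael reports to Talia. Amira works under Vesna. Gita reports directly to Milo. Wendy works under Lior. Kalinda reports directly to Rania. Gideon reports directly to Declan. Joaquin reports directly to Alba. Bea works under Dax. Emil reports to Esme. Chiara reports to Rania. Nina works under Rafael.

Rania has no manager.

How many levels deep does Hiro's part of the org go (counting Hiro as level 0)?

1

The longest chain under Hiro runs Hiro → Bilal, which is 1 level below Hiro.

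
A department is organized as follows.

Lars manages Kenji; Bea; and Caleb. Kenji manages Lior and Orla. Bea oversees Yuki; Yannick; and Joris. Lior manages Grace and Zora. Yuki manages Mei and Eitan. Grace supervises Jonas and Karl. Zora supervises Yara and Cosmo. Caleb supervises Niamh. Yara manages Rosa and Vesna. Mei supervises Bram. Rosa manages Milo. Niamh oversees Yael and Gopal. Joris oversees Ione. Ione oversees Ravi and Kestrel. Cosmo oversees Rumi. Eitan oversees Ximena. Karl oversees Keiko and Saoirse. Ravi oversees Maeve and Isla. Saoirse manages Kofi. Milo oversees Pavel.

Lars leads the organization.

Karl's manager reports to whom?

Lior

Karl reports to Grace, and Grace reports to Lior. So Karl's skip-level manager is Lior.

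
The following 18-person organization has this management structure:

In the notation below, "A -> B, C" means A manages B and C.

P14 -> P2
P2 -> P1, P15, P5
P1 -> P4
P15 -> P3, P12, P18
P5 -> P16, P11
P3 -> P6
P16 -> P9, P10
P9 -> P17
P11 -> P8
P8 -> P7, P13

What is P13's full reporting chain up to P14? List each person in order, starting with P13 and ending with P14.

P13 reports to P8. P8 reports to P11. P11 reports to P5. P5 reports to P2. P2 reports to P14. P14 is at the top.

P13 -> P8 -> P11 -> P5 -> P2 -> P14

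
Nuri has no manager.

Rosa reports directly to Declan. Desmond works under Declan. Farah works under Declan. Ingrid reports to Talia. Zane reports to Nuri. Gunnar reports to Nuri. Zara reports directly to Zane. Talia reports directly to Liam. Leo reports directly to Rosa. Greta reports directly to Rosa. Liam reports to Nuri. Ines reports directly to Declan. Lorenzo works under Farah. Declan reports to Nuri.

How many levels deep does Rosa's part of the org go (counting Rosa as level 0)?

The longest chain under Rosa runs Rosa → Greta, which is 1 level below Rosa.

1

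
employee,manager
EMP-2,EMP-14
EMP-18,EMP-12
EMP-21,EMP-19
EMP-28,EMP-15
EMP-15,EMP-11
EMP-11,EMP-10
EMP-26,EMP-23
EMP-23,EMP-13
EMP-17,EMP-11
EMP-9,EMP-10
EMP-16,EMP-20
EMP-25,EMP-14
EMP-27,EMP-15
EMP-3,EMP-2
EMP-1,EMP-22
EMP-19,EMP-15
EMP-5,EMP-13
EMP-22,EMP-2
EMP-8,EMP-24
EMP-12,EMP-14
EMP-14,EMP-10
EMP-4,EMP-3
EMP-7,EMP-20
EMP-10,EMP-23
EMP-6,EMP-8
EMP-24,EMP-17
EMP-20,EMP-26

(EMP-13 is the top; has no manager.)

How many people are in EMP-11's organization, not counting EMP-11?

9

EMP-11 directly manages EMP-15, EMP-17. Under EMP-15: EMP-28, EMP-27, EMP-19, EMP-21 (4). Under EMP-17: EMP-24, EMP-8, EMP-6 (3). So EMP-11's organization is 2 direct reports plus everyone under them: 5 + 4 = 9.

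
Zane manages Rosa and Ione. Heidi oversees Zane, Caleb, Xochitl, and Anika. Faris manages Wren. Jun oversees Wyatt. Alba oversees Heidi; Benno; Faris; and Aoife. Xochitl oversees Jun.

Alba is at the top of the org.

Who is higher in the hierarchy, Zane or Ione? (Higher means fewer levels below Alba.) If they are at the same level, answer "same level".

Zane

Zane is 2 levels below Alba; Ione is 3. Zane is higher.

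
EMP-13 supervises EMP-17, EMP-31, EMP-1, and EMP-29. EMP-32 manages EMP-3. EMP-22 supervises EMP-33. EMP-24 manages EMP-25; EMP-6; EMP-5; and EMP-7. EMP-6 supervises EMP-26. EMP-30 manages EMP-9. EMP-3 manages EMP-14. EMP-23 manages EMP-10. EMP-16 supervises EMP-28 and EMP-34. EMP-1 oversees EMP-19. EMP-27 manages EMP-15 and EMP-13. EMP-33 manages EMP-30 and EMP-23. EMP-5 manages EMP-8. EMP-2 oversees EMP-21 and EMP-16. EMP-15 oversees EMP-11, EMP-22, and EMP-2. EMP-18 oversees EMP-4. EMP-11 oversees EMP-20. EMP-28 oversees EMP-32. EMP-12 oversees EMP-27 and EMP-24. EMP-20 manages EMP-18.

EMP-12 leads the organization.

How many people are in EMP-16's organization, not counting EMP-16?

EMP-16 directly manages EMP-28, EMP-34. Under EMP-28: EMP-32, EMP-3, EMP-14 (3). EMP-34 has no reports. So EMP-16's organization is 2 direct reports plus everyone under them: 4 + 1 = 5.

5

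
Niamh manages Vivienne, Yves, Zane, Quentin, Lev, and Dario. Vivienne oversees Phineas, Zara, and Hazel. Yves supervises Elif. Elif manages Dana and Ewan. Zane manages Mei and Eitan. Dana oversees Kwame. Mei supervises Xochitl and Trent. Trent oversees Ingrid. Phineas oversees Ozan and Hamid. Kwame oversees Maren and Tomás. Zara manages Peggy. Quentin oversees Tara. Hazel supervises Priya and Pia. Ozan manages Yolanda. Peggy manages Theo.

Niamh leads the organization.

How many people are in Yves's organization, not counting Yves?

Yves directly manages Elif. Under Elif: Ewan, Dana, Kwame, Tomás, Maren (5). That's 6 in total.

6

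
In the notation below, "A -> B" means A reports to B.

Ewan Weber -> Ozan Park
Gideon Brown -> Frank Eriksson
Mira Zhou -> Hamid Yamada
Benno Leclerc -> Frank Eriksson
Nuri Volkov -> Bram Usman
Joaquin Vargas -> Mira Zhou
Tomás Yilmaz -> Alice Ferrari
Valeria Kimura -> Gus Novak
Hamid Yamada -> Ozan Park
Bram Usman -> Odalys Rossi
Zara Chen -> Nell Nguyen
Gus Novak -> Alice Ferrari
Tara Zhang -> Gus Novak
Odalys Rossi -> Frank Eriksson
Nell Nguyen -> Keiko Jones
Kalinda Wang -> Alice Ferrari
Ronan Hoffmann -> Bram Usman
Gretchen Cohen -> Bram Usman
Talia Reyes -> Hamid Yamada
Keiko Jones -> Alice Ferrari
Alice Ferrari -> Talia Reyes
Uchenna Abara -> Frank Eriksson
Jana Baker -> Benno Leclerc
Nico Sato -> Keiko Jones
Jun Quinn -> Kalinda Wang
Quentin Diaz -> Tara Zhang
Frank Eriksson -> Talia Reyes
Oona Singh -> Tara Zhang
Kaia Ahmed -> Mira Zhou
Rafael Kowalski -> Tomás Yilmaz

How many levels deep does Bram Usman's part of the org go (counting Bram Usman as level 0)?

1

The longest chain under Bram Usman runs Bram Usman → Ronan Hoffmann, which is 1 level below Bram Usman.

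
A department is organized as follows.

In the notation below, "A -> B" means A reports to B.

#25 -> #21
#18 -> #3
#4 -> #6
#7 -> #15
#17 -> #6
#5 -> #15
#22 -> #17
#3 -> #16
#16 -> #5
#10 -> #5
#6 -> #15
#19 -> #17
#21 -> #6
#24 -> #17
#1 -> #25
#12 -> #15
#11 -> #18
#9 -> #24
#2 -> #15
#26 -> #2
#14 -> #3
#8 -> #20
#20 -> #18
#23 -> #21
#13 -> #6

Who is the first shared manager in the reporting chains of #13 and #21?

#6

#13's chain of managers is #6, #15. #21's chain of managers is #6, #15. The first manager that appears in both chains is #6.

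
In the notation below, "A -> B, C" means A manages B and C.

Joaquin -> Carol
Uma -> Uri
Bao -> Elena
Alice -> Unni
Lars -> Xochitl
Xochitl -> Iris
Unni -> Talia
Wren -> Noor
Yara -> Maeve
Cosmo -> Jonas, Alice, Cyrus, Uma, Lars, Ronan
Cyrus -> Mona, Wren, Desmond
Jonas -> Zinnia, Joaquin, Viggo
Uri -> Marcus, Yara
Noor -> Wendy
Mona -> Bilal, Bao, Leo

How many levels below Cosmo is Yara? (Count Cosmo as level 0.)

Chain from Yara up to Cosmo: Yara → Uri → Uma → Cosmo. That is 3 steps up, so Yara is 3 levels below Cosmo.

3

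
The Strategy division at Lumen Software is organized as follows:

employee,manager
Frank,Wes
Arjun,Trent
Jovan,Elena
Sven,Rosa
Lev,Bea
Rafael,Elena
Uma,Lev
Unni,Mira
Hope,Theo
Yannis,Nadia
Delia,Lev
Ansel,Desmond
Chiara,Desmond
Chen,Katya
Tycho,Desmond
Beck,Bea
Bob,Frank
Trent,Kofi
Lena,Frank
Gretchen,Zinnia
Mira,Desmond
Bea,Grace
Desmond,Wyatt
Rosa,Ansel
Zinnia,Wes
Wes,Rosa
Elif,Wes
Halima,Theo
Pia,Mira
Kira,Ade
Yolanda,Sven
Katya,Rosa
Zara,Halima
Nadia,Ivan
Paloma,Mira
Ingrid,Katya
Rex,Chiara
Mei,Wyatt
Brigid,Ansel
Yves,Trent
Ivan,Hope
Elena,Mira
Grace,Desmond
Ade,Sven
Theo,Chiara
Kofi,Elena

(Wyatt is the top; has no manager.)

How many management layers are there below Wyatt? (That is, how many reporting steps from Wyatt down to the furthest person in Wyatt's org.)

The longest chain under Wyatt runs Wyatt → Desmond → Chiara → Theo → Hope → Ivan → Nadia → Yannis, which is 7 levels below Wyatt.

7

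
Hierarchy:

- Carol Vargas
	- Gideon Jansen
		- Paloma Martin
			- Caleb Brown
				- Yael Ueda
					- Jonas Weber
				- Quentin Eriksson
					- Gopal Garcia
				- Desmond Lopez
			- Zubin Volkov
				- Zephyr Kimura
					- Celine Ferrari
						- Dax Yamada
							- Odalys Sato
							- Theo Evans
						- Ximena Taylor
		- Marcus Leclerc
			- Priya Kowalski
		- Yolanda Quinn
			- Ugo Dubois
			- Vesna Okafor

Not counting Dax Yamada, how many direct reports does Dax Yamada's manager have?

1

Dax Yamada reports to Celine Ferrari. Celine Ferrari's other direct reports are Ximena Taylor — 1 peer.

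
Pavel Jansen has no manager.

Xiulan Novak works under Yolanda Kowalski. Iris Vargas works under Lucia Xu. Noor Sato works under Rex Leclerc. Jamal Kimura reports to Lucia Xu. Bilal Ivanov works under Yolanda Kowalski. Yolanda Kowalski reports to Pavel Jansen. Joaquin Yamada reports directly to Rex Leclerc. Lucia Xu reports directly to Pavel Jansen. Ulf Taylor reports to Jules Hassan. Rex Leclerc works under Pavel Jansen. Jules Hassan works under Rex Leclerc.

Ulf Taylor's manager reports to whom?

Ulf Taylor reports to Jules Hassan, and Jules Hassan reports to Rex Leclerc. So Ulf Taylor's skip-level manager is Rex Leclerc.

Rex Leclerc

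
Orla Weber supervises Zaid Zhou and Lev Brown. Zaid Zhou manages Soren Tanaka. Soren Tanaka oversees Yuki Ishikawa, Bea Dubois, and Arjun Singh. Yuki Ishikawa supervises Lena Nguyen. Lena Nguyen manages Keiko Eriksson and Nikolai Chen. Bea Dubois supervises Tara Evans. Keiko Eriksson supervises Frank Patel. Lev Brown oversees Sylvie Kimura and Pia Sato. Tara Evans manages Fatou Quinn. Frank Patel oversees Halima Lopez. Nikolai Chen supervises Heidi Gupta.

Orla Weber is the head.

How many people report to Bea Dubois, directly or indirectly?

2

Bea Dubois directly manages Tara Evans. Under Tara Evans: Fatou Quinn (1). That's 2 in total.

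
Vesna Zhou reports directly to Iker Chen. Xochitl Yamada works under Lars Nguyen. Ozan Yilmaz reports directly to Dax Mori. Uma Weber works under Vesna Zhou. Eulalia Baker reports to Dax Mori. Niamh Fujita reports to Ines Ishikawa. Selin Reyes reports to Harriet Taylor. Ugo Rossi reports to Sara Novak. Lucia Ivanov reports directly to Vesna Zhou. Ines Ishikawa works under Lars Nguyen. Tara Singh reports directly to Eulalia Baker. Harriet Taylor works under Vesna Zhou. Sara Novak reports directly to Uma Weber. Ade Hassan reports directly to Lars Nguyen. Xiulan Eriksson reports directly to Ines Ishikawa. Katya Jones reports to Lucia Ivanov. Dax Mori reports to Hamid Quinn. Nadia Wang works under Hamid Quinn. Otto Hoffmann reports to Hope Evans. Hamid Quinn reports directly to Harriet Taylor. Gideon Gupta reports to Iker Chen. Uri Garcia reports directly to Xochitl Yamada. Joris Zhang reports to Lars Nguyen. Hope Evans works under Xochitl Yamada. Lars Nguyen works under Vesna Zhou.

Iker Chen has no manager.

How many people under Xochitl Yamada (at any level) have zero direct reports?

The people in Xochitl Yamada's organization with no one reporting to them are Otto Hoffmann, Uri Garcia. That is 2.

2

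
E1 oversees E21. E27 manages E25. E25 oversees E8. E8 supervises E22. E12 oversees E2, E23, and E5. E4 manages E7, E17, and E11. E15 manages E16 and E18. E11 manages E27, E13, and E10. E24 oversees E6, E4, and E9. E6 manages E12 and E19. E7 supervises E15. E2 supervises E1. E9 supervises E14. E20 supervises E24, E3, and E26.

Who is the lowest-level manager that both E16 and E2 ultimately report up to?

E24

E16's chain of managers is E15, E7, E4, E24, E20. E2's chain of managers is E12, E6, E24, E20. The first manager that appears in both chains is E24.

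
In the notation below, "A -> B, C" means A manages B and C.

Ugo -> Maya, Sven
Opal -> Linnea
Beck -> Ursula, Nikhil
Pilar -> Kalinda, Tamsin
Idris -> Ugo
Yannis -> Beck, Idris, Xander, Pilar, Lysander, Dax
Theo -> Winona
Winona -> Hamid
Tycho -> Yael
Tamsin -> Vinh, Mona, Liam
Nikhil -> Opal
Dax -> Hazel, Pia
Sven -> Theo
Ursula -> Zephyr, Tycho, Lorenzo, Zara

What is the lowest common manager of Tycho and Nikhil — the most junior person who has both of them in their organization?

Tycho's chain of managers is Ursula, Beck, Yannis. Nikhil's chain of managers is Beck, Yannis. The first manager that appears in both chains is Beck.

Beck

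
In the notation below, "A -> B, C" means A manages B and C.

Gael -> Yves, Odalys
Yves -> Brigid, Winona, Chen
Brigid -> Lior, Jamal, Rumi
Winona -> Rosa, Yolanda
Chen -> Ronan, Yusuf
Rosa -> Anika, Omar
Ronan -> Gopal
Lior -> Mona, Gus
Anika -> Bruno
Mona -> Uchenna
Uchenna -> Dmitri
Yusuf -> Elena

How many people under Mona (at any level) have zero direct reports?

1

The only person in Mona's organization with no one reporting to them is Dmitri. That is 1.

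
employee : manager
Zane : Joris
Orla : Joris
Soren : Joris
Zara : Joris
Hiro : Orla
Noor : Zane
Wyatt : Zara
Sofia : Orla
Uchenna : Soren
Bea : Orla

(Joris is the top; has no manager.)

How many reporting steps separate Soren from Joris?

Chain from Soren up to Joris: Soren → Joris. That is 1 step up, so Soren is 1 level below Joris.

1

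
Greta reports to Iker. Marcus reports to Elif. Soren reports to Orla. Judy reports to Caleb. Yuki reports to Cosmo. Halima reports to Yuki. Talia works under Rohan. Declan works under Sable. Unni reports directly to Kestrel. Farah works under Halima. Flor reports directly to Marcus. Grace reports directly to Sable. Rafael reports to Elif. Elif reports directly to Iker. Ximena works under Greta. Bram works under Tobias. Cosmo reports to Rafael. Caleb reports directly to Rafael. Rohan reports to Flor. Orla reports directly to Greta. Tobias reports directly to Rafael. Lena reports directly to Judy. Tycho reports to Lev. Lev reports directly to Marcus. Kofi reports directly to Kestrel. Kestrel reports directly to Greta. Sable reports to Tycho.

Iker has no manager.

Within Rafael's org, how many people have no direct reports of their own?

The people in Rafael's organization with no one reporting to them are Farah, Bram, Lena. That is 3.

3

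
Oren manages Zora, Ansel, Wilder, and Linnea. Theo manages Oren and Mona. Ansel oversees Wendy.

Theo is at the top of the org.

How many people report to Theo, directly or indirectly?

7

Theo directly manages Oren, Mona. Under Oren: Linnea, Wilder, Ansel, Wendy, Zora (5). Mona has no reports. So Theo's organization is 2 direct reports plus everyone under them: 6 + 1 = 7.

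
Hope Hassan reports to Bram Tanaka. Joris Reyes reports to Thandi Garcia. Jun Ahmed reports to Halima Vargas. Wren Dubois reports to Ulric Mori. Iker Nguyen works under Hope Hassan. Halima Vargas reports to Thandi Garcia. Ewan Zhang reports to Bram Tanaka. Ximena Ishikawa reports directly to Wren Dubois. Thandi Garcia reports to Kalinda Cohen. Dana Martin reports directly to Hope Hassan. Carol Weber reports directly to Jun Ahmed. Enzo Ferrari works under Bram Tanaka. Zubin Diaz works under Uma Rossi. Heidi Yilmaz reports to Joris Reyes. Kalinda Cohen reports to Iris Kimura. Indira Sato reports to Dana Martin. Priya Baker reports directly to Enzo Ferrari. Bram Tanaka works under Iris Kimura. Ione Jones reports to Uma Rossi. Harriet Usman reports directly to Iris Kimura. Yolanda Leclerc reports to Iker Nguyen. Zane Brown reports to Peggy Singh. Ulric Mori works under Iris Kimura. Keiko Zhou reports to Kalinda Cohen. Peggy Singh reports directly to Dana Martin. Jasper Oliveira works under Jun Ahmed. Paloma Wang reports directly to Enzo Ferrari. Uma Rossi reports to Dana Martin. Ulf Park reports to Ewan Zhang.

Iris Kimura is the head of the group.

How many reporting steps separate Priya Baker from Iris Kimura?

3

Chain from Priya Baker up to Iris Kimura: Priya Baker → Enzo Ferrari → Bram Tanaka → Iris Kimura. That is 3 steps up, so Priya Baker is 3 levels below Iris Kimura.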